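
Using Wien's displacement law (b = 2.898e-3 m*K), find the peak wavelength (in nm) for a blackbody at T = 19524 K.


lam_max = b / T = 2.898e-3 / 19524 = 1.484e-07 m = 148.4327 nm

148.4327 nm


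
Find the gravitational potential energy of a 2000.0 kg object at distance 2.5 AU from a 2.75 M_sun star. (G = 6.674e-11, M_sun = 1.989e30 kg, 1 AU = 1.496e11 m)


M = 2.75 * 1.989e30 kg = 5.46975e+30 kg; r = 2.5 AU * 1.496e11 m/AU = 3.74e+11 m. U = -GM*m/r = -(6.674e-11 * 5.46975e+30 * 2000.0) / 3.74e+11 = -1.952e+12

-1.952e+12 J


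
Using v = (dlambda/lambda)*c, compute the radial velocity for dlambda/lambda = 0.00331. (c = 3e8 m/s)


v = (dlambda/lambda) * c = 0.00331 * 3e8 = 993000.0

993000.0 m/s


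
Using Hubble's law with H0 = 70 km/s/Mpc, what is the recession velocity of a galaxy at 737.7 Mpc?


v = H0 * d = 70 * 737.7 = 51639.0

51639.0 km/s


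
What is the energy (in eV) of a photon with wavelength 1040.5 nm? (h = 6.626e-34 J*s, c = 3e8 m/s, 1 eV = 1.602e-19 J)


E = hc/lambda = 6.626e-34 * 3e8 / 1.041e-06 = 1.910e-19 J = 1.1925 eV

1.1925 eV


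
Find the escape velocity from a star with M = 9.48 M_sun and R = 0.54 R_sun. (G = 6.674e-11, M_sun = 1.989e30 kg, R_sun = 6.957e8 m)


M = 9.48 * 1.989e30 kg = 1.885572e+31 kg; R = 0.54 * 6.957e8 m = 3.75678e+08 m. v_esc = sqrt(2GM/R) = sqrt(2 * 6.674e-11 * 1.885572e+31 / 3.75678e+08) = 2.588e+06

2.588e+06 m/s


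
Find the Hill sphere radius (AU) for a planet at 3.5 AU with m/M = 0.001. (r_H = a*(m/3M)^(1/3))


r_H = a * (m/3M)^(1/3) = 3.5 * (0.001/3)^(1/3) = 0.2427

0.2427 AU


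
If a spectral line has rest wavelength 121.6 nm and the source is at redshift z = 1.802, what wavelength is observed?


lam_obs = lam_emit * (1 + z) = 121.6 * (1 + 1.802) = 340.7232

340.7232 nm


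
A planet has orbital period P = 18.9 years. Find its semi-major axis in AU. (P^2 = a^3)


a = P^(2/3) = 18.9^(2/3) = 7.0954

7.0954 AU


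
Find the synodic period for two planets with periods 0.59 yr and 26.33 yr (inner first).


1/P_syn = |1/P1 - 1/P2| = |1/0.59 - 1/26.33| => P_syn = 0.6035

0.6035 years


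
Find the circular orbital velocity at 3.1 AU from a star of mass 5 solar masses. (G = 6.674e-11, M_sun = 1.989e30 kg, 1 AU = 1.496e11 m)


v = sqrt(GM/r) = sqrt(6.674e-11 * 9.945e+30 / 4.638e+11) = 37831.0897

37831.0897 m/s


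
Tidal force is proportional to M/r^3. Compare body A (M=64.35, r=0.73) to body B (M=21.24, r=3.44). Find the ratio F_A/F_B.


Ratio = (M1/r1^3) / (M2/r2^3) = (64.35/0.73^3) / (21.24/3.44^3) = 317.0303

317.0303


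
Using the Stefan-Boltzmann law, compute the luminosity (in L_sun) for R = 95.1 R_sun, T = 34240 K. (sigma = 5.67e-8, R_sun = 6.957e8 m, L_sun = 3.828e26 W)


R = 95.1 * 6.957e8 m = 6.616107e+10 m. L = 4*pi*R^2*sigma*T^4 = 4*pi*(6.616107e+10)^2 * 5.67e-8 * 34240^4 = 4.286797685e+33 W. L/L_sun = 4.286797685e+33 / 3.828e26 = 1.120e+07

1.120e+07 L_sun


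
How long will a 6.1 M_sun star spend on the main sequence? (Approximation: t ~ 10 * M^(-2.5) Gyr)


t = 10 * M^(-2.5) = 10 * 6.1^(-2.5) = 0.1088

0.1088 Gyr


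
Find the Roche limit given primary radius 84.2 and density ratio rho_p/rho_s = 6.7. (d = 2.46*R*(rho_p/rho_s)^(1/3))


d_Roche = 2.46 * 84.2 * 6.7^(1/3) = 390.486

390.486


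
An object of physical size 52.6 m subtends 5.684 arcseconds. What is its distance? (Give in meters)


D = size / theta_rad, theta_rad = 5.684 * pi/(180*3600) = 2.756e-05, D = 1.909e+06

1.909e+06 m


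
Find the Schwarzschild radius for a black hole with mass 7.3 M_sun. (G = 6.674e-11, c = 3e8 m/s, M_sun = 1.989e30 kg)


M = 7.3 * 1.989e30 kg = 1.45197e+31 kg. rs = 2GM/c^2 = 2 * 6.674e-11 * 1.45197e+31 / (3e8)^2 = 21534.3284

21534.3284 m


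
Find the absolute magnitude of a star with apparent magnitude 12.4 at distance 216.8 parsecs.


M = m - 5*log10(d) + 5 = 12.4 - 5*log10(216.8) + 5 = 5.7197

5.7197


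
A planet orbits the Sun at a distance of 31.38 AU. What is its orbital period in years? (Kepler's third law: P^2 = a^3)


P = a^(3/2) = 31.38^1.5 = 175.784

175.784 years


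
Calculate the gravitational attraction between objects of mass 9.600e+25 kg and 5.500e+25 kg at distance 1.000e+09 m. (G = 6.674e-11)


F = G*m1*m2/r^2 = 6.674e-11 * 9.600e+25 * 5.500e+25 / (1.000e+09)^2 = 6.674e-11 * 5.280e+51 / 1.000e+18 = 3.524e+23

3.524e+23 N


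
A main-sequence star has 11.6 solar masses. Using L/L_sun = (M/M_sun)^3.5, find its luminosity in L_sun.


L/L_sun = (M/M_sun)^3.5 = 11.6^3.5 = 5316.2202

5316.2202 L_sun


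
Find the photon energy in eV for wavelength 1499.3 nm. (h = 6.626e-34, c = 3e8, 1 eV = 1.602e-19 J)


E = hc/lambda = 6.626e-34 * 3e8 / 1.499e-06 = 1.326e-19 J = 0.8276 eV

0.8276 eV


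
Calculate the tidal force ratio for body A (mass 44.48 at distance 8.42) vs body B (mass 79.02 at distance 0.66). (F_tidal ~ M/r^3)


Ratio = (M1/r1^3) / (M2/r2^3) = (44.48/8.42^3) / (79.02/0.66^3) = 2.711e-04

2.711e-04


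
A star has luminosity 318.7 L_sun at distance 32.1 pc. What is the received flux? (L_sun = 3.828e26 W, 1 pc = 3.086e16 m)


F = L / (4*pi*d^2) = 1.220e+29 / (4*pi*(9.906e+17)^2) = 9.893e-09

9.893e-09 W/m^2


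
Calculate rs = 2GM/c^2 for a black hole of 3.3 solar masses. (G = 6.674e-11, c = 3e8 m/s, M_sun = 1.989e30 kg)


M = 3.3 * 1.989e30 kg = 6.5637e+30 kg. rs = 2GM/c^2 = 2 * 6.674e-11 * 6.5637e+30 / (3e8)^2 = 9734.6964

9734.6964 m


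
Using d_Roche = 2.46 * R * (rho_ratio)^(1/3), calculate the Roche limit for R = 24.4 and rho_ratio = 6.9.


d_Roche = 2.46 * 24.4 * 6.9^(1/3) = 114.2724

114.2724


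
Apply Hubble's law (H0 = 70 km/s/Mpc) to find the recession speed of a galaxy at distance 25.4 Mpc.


v = H0 * d = 70 * 25.4 = 1778.0

1778.0 km/s


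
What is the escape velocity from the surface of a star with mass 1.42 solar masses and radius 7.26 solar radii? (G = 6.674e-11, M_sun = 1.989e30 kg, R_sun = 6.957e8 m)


M = 1.42 * 1.989e30 kg = 2.82438e+30 kg; R = 7.26 * 6.957e8 m = 5.050782e+09 m. v_esc = sqrt(2GM/R) = sqrt(2 * 6.674e-11 * 2.82438e+30 / 5.050782e+09) = 273206.0741

273206.0741 m/s


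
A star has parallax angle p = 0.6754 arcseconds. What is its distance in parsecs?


d = 1/p = 1/0.6754 = 1.4806

1.4806 pc


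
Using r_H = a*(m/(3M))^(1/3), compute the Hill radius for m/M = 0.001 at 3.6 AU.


r_H = a * (m/3M)^(1/3) = 3.6 * (0.001/3)^(1/3) = 0.2496

0.2496 AU


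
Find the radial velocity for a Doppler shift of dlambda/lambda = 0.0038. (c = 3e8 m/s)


v = (dlambda/lambda) * c = 0.0038 * 3e8 = 1.140e+06

1.140e+06 m/s


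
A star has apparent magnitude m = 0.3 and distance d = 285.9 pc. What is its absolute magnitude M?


M = m - 5*log10(d) + 5 = 0.3 - 5*log10(285.9) + 5 = -6.9811

-6.9811


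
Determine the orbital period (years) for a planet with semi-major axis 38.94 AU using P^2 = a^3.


P = a^(3/2) = 38.94^1.5 = 242.9931

242.9931 years


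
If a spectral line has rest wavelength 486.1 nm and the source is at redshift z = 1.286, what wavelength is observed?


lam_obs = lam_emit * (1 + z) = 486.1 * (1 + 1.286) = 1111.2246

1111.2246 nm


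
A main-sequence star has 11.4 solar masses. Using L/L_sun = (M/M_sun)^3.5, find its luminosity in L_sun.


L/L_sun = (M/M_sun)^3.5 = 11.4^3.5 = 5002.2683

5002.2683 L_sun


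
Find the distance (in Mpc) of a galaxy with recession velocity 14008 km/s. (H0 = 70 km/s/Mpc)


d = v / H0 = 14008 / 70 = 200.1143

200.1143 Mpc


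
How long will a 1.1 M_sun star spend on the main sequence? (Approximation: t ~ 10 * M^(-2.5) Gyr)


t = 10 * M^(-2.5) = 10 * 1.1^(-2.5) = 7.8799

7.8799 Gyr


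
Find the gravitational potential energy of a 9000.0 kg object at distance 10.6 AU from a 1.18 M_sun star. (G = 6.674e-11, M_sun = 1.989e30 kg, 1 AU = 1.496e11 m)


M = 1.18 * 1.989e30 kg = 2.34702e+30 kg; r = 10.6 AU * 1.496e11 m/AU = 1.58576e+12 m. U = -GM*m/r = -(6.674e-11 * 2.34702e+30 * 9000.0) / 1.58576e+12 = -8.890e+11

-8.890e+11 J


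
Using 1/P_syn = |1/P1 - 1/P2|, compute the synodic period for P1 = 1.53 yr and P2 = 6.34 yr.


1/P_syn = |1/P1 - 1/P2| = |1/1.53 - 1/6.34| => P_syn = 2.0167

2.0167 years


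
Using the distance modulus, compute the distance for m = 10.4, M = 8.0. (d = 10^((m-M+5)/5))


d = 10^((m - M + 5)/5) = 10^((10.4 - 8.0 + 5)/5) = 30.1995

30.1995 pc


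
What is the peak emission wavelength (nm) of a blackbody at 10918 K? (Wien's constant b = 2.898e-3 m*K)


lam_max = b / T = 2.898e-3 / 10918 = 2.654e-07 m = 265.4332 nm

265.4332 nm


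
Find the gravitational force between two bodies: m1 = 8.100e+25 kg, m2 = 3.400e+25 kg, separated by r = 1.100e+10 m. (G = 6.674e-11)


F = G*m1*m2/r^2 = 6.674e-11 * 8.100e+25 * 3.400e+25 / (1.100e+10)^2 = 6.674e-11 * 2.754e+51 / 1.210e+20 = 1.519e+21

1.519e+21 N


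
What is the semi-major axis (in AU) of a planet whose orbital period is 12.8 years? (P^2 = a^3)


a = P^(2/3) = 12.8^(2/3) = 5.4719

5.4719 AU


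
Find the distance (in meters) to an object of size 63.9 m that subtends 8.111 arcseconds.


D = size / theta_rad, theta_rad = 8.111 * pi/(180*3600) = 3.932e-05, D = 1.625e+06

1.625e+06 m


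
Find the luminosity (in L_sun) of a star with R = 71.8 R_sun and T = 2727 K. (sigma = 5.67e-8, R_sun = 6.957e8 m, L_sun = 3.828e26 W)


R = 71.8 * 6.957e8 m = 4.995126e+10 m. L = 4*pi*R^2*sigma*T^4 = 4*pi*(4.995126e+10)^2 * 5.67e-8 * 2727^4 = 9.831649102e+28 W. L/L_sun = 9.831649102e+28 / 3.828e26 = 256.8351

256.8351 L_sun


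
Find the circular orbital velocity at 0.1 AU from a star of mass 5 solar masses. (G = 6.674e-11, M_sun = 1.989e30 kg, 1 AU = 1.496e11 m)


v = sqrt(GM/r) = sqrt(6.674e-11 * 9.945e+30 / 1.496e+10) = 210634.5931

210634.5931 m/s


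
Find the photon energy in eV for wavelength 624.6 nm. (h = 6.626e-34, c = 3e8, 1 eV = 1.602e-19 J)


E = hc/lambda = 6.626e-34 * 3e8 / 6.246e-07 = 3.183e-19 J = 1.9866 eV

1.9866 eV


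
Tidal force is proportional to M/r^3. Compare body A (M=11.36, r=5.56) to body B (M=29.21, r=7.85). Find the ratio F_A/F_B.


Ratio = (M1/r1^3) / (M2/r2^3) = (11.36/5.56^3) / (29.21/7.85^3) = 1.0945

1.0945


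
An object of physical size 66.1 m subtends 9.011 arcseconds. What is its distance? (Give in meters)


D = size / theta_rad, theta_rad = 9.011 * pi/(180*3600) = 4.369e-05, D = 1.513e+06

1.513e+06 m


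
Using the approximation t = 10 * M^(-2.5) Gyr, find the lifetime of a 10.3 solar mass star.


t = 10 * M^(-2.5) = 10 * 10.3^(-2.5) = 0.0294

0.0294 Gyr


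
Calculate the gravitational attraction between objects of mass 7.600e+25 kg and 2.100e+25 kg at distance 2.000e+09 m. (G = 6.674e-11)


F = G*m1*m2/r^2 = 6.674e-11 * 7.600e+25 * 2.100e+25 / (2.000e+09)^2 = 6.674e-11 * 1.596e+51 / 4.000e+18 = 2.663e+22

2.663e+22 N


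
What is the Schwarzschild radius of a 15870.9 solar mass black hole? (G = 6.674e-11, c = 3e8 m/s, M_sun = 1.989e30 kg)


M = 15870.9 * 1.989e30 kg = 3.15672201e+34 kg. rs = 2GM/c^2 = 2 * 6.674e-11 * 3.15672201e+34 / (3e8)^2 = 4.682e+07

4.682e+07 m


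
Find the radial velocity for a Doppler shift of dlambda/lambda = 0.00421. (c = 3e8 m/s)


v = (dlambda/lambda) * c = 0.00421 * 3e8 = 1.263e+06

1.263e+06 m/s


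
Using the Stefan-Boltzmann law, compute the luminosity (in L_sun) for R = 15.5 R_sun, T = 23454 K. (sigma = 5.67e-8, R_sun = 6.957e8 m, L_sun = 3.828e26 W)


R = 15.5 * 6.957e8 m = 1.078335e+10 m. L = 4*pi*R^2*sigma*T^4 = 4*pi*(1.078335e+10)^2 * 5.67e-8 * 23454^4 = 2.507078943e+31 W. L/L_sun = 2.507078943e+31 / 3.828e26 = 65493.1803

65493.1803 L_sun


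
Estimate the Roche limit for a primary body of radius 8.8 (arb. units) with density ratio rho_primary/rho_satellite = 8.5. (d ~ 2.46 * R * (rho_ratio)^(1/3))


d_Roche = 2.46 * 8.8 * 8.5^(1/3) = 44.1798

44.1798


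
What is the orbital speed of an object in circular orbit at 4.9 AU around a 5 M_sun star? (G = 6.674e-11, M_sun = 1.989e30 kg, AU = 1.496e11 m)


v = sqrt(GM/r) = sqrt(6.674e-11 * 9.945e+30 / 7.330e+11) = 30090.6562

30090.6562 m/s


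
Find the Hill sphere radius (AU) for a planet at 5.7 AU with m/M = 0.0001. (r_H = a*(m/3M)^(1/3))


r_H = a * (m/3M)^(1/3) = 5.7 * (0.0001/3)^(1/3) = 0.1834

0.1834 AU


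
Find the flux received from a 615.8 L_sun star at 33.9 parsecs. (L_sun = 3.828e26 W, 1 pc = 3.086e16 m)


F = L / (4*pi*d^2) = 2.357e+29 / (4*pi*(1.046e+18)^2) = 1.714e-08

1.714e-08 W/m^2


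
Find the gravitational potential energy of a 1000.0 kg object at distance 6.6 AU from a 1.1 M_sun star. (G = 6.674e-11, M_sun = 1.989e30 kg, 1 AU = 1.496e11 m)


M = 1.1 * 1.989e30 kg = 2.1879e+30 kg; r = 6.6 AU * 1.496e11 m/AU = 9.8736e+11 m. U = -GM*m/r = -(6.674e-11 * 2.1879e+30 * 1000.0) / 9.8736e+11 = -1.479e+11

-1.479e+11 J


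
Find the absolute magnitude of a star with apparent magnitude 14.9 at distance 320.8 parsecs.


M = m - 5*log10(d) + 5 = 14.9 - 5*log10(320.8) + 5 = 7.3688

7.3688


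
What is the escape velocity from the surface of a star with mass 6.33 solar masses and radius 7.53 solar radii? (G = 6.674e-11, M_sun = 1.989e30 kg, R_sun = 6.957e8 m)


M = 6.33 * 1.989e30 kg = 1.259037e+31 kg; R = 7.53 * 6.957e8 m = 5.238621e+09 m. v_esc = sqrt(2GM/R) = sqrt(2 * 6.674e-11 * 1.259037e+31 / 5.238621e+09) = 566394.2761

566394.2761 m/s


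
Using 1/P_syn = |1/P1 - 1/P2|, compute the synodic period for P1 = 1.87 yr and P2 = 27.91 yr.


1/P_syn = |1/P1 - 1/P2| = |1/1.87 - 1/27.91| => P_syn = 2.0043

2.0043 years


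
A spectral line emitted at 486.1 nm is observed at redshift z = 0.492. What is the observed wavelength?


lam_obs = lam_emit * (1 + z) = 486.1 * (1 + 0.492) = 725.2612

725.2612 nm


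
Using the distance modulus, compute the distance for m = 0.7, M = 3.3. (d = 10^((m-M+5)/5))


d = 10^((m - M + 5)/5) = 10^((0.7 - 3.3 + 5)/5) = 3.02

3.02 pc


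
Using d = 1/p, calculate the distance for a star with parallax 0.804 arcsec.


d = 1/p = 1/0.804 = 1.2438

1.2438 pc


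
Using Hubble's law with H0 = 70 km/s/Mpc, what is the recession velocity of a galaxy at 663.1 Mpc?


v = H0 * d = 70 * 663.1 = 46417.0

46417.0 km/s


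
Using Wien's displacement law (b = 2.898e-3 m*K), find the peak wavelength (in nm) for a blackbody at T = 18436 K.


lam_max = b / T = 2.898e-3 / 18436 = 1.572e-07 m = 157.1924 nm

157.1924 nm


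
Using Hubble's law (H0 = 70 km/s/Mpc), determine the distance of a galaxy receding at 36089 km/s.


d = v / H0 = 36089 / 70 = 515.5571

515.5571 Mpc


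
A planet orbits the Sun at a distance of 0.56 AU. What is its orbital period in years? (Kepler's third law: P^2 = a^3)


P = a^(3/2) = 0.56^1.5 = 0.4191

0.4191 years


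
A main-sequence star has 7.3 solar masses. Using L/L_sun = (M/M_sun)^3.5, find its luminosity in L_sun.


L/L_sun = (M/M_sun)^3.5 = 7.3^3.5 = 1051.0661

1051.0661 L_sun


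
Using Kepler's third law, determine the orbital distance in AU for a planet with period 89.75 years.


a = P^(2/3) = 89.75^(2/3) = 20.0458

20.0458 AU


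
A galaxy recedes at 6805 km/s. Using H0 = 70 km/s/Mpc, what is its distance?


d = v / H0 = 6805 / 70 = 97.2143

97.2143 Mpc


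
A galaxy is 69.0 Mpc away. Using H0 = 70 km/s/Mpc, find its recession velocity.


v = H0 * d = 70 * 69.0 = 4830.0

4830.0 km/s


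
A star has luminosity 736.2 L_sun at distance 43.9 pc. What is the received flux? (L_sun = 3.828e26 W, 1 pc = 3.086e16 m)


F = L / (4*pi*d^2) = 2.818e+29 / (4*pi*(1.355e+18)^2) = 1.222e-08

1.222e-08 W/m^2


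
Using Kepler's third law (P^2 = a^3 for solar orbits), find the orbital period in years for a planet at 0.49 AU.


P = a^(3/2) = 0.49^1.5 = 0.343

0.343 years


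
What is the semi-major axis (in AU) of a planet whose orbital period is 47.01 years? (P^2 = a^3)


a = P^(2/3) = 47.01^(2/3) = 13.0255

13.0255 AU


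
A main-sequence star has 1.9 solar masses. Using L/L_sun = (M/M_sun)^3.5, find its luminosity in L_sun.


L/L_sun = (M/M_sun)^3.5 = 1.9^3.5 = 9.4545

9.4545 L_sun


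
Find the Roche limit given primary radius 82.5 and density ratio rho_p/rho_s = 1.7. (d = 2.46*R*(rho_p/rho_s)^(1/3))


d_Roche = 2.46 * 82.5 * 1.7^(1/3) = 242.2174

242.2174


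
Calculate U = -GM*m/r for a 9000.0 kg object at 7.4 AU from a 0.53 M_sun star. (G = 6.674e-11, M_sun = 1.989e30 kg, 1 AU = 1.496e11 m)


M = 0.53 * 1.989e30 kg = 1.05417e+30 kg; r = 7.4 AU * 1.496e11 m/AU = 1.10704e+12 m. U = -GM*m/r = -(6.674e-11 * 1.05417e+30 * 9000.0) / 1.10704e+12 = -5.720e+11

-5.720e+11 J


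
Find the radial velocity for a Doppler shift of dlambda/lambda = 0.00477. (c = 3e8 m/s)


v = (dlambda/lambda) * c = 0.00477 * 3e8 = 1.431e+06

1.431e+06 m/s


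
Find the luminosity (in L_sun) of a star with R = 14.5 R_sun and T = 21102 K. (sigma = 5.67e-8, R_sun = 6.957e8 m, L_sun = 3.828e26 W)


R = 14.5 * 6.957e8 m = 1.008765e+10 m. L = 4*pi*R^2*sigma*T^4 = 4*pi*(1.008765e+10)^2 * 5.67e-8 * 21102^4 = 1.43769714e+31 W. L/L_sun = 1.43769714e+31 / 3.828e26 = 37557.3966

37557.3966 L_sun


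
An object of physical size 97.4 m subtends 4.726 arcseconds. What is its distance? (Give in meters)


D = size / theta_rad, theta_rad = 4.726 * pi/(180*3600) = 2.291e-05, D = 4.251e+06

4.251e+06 m


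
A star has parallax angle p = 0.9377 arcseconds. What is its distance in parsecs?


d = 1/p = 1/0.9377 = 1.0664

1.0664 pc


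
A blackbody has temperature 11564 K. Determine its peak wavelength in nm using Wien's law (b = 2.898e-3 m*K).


lam_max = b / T = 2.898e-3 / 11564 = 2.506e-07 m = 250.6053 nm

250.6053 nm


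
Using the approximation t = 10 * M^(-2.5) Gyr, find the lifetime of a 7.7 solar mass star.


t = 10 * M^(-2.5) = 10 * 7.7^(-2.5) = 0.0608

0.0608 Gyr


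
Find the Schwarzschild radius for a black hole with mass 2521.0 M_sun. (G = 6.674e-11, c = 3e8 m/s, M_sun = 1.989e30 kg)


M = 2521.0 * 1.989e30 kg = 5.014269e+33 kg. rs = 2GM/c^2 = 2 * 6.674e-11 * 5.014269e+33 / (3e8)^2 = 7.437e+06

7.437e+06 m


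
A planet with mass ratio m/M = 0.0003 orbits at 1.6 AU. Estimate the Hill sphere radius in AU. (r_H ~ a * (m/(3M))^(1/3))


r_H = a * (m/3M)^(1/3) = 1.6 * (0.0003/3)^(1/3) = 0.0743

0.0743 AU


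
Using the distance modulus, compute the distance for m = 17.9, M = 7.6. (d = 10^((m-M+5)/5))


d = 10^((m - M + 5)/5) = 10^((17.9 - 7.6 + 5)/5) = 1148.1536

1148.1536 pc


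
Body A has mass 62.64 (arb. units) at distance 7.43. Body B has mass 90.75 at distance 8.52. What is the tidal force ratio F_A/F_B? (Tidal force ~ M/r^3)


Ratio = (M1/r1^3) / (M2/r2^3) = (62.64/7.43^3) / (90.75/8.52^3) = 1.0408

1.0408


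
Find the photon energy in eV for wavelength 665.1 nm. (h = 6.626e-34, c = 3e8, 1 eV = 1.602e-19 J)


E = hc/lambda = 6.626e-34 * 3e8 / 6.651e-07 = 2.989e-19 J = 1.8656 eV

1.8656 eV


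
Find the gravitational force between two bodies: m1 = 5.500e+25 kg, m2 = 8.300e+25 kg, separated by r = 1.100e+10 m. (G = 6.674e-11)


F = G*m1*m2/r^2 = 6.674e-11 * 5.500e+25 * 8.300e+25 / (1.100e+10)^2 = 6.674e-11 * 4.565e+51 / 1.210e+20 = 2.518e+21

2.518e+21 N


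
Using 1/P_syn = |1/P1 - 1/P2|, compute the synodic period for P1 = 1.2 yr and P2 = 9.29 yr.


1/P_syn = |1/P1 - 1/P2| = |1/1.2 - 1/9.29| => P_syn = 1.378

1.378 years


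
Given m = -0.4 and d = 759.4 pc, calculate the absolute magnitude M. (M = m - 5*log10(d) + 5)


M = m - 5*log10(d) + 5 = -0.4 - 5*log10(759.4) + 5 = -9.8024

-9.8024


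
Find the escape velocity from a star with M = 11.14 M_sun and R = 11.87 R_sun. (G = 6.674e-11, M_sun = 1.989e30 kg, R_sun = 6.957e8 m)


M = 11.14 * 1.989e30 kg = 2.215746e+31 kg; R = 11.87 * 6.957e8 m = 8.257959e+09 m. v_esc = sqrt(2GM/R) = sqrt(2 * 6.674e-11 * 2.215746e+31 / 8.257959e+09) = 598455.3101

598455.3101 m/s


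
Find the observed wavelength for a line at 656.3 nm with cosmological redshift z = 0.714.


lam_obs = lam_emit * (1 + z) = 656.3 * (1 + 0.714) = 1124.8982

1124.8982 nm


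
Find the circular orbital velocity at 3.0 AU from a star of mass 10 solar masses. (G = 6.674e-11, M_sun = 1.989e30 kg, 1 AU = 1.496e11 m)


v = sqrt(GM/r) = sqrt(6.674e-11 * 1.989e+31 / 4.488e+11) = 54385.6181

54385.6181 m/s


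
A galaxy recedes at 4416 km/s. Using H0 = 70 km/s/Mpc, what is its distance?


d = v / H0 = 4416 / 70 = 63.0857

63.0857 Mpc


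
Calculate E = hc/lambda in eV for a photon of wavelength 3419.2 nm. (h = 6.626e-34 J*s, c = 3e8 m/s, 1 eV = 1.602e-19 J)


E = hc/lambda = 6.626e-34 * 3e8 / 3.419e-06 = 5.814e-20 J = 0.3629 eV

0.3629 eV


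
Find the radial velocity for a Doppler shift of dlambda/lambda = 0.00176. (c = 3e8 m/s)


v = (dlambda/lambda) * c = 0.00176 * 3e8 = 528000.0

528000.0 m/s


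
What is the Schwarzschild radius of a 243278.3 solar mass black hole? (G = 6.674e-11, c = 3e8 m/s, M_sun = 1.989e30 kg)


M = 243278.3 * 1.989e30 kg = 4.838805387e+35 kg. rs = 2GM/c^2 = 2 * 6.674e-11 * 4.838805387e+35 / (3e8)^2 = 7.176e+08

7.176e+08 m


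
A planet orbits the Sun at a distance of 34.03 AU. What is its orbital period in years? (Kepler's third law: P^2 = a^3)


P = a^(3/2) = 34.03^1.5 = 198.5148

198.5148 years


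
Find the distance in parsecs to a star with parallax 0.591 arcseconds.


d = 1/p = 1/0.591 = 1.692

1.692 pc


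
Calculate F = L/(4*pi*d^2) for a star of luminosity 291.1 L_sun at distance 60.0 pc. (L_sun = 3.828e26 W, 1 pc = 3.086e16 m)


F = L / (4*pi*d^2) = 1.114e+29 / (4*pi*(1.852e+18)^2) = 2.586e-09

2.586e-09 W/m^2


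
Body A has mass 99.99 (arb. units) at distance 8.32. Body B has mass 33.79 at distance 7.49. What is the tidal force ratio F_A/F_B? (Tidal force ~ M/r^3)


Ratio = (M1/r1^3) / (M2/r2^3) = (99.99/8.32^3) / (33.79/7.49^3) = 2.159

2.159


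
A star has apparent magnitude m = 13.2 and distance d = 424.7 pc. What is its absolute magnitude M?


M = m - 5*log10(d) + 5 = 13.2 - 5*log10(424.7) + 5 = 5.0596

5.0596


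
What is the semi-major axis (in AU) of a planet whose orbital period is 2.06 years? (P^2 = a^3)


a = P^(2/3) = 2.06^(2/3) = 1.619

1.619 AU


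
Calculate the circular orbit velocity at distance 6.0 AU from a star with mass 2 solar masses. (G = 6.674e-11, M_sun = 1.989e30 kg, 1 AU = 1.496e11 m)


v = sqrt(GM/r) = sqrt(6.674e-11 * 3.978e+30 / 8.976e+11) = 17198.2425

17198.2425 m/s


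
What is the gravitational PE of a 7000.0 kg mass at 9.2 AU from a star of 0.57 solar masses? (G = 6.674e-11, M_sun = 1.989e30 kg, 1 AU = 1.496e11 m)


M = 0.57 * 1.989e30 kg = 1.13373e+30 kg; r = 9.2 AU * 1.496e11 m/AU = 1.37632e+12 m. U = -GM*m/r = -(6.674e-11 * 1.13373e+30 * 7000.0) / 1.37632e+12 = -3.848e+11

-3.848e+11 J


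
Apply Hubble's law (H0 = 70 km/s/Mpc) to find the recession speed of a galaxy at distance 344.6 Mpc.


v = H0 * d = 70 * 344.6 = 24122.0

24122.0 km/s


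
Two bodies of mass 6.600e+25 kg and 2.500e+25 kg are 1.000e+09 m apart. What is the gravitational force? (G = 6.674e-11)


F = G*m1*m2/r^2 = 6.674e-11 * 6.600e+25 * 2.500e+25 / (1.000e+09)^2 = 6.674e-11 * 1.650e+51 / 1.000e+18 = 1.101e+23

1.101e+23 N


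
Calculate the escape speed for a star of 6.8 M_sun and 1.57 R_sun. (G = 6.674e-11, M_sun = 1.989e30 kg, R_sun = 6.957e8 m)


M = 6.8 * 1.989e30 kg = 1.35252e+31 kg; R = 1.57 * 6.957e8 m = 1.092249e+09 m. v_esc = sqrt(2GM/R) = sqrt(2 * 6.674e-11 * 1.35252e+31 / 1.092249e+09) = 1.286e+06

1.286e+06 m/s


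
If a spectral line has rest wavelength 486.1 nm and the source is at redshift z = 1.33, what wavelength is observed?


lam_obs = lam_emit * (1 + z) = 486.1 * (1 + 1.33) = 1132.613

1132.613 nm


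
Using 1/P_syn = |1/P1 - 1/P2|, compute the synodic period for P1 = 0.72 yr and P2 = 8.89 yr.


1/P_syn = |1/P1 - 1/P2| = |1/0.72 - 1/8.89| => P_syn = 0.7835

0.7835 years


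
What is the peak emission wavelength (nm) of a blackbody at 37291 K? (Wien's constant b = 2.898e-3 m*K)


lam_max = b / T = 2.898e-3 / 37291 = 7.771e-08 m = 77.7131 nm

77.7131 nm


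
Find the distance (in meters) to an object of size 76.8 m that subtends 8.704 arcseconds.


D = size / theta_rad, theta_rad = 8.704 * pi/(180*3600) = 4.220e-05, D = 1.820e+06

1.820e+06 m


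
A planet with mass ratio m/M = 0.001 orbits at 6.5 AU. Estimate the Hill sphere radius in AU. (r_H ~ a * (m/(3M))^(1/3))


r_H = a * (m/3M)^(1/3) = 6.5 * (0.001/3)^(1/3) = 0.4507

0.4507 AU


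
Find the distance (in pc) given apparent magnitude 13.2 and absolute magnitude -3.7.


d = 10^((m - M + 5)/5) = 10^((13.2 - -3.7 + 5)/5) = 23988.3292

23988.3292 pc


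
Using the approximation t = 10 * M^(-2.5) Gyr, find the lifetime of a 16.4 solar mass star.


t = 10 * M^(-2.5) = 10 * 16.4^(-2.5) = 0.0092

0.0092 Gyr


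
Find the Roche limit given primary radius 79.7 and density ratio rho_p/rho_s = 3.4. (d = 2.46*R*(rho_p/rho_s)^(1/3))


d_Roche = 2.46 * 79.7 * 3.4^(1/3) = 294.8174

294.8174


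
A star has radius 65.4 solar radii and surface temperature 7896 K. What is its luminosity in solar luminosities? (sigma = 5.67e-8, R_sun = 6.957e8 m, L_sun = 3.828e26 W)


R = 65.4 * 6.957e8 m = 4.549878e+10 m. L = 4*pi*R^2*sigma*T^4 = 4*pi*(4.549878e+10)^2 * 5.67e-8 * 7896^4 = 5.733515421e+30 W. L/L_sun = 5.733515421e+30 / 3.828e26 = 14977.8355

14977.8355 L_sun


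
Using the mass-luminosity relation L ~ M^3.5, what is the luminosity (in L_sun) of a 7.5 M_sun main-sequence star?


L/L_sun = (M/M_sun)^3.5 = 7.5^3.5 = 1155.3523

1155.3523 L_sun


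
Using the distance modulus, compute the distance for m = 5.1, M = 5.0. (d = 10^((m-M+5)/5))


d = 10^((m - M + 5)/5) = 10^((5.1 - 5.0 + 5)/5) = 10.4713

10.4713 pc


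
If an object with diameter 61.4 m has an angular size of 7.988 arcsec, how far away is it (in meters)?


D = size / theta_rad, theta_rad = 7.988 * pi/(180*3600) = 3.873e-05, D = 1.585e+06

1.585e+06 m


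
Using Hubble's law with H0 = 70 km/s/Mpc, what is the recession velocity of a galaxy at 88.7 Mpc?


v = H0 * d = 70 * 88.7 = 6209.0

6209.0 km/s


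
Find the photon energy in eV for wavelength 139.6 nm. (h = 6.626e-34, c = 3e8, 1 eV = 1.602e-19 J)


E = hc/lambda = 6.626e-34 * 3e8 / 1.396e-07 = 1.424e-18 J = 8.8884 eV

8.8884 eV


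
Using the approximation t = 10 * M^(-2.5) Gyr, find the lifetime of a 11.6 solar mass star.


t = 10 * M^(-2.5) = 10 * 11.6^(-2.5) = 0.0218

0.0218 Gyr


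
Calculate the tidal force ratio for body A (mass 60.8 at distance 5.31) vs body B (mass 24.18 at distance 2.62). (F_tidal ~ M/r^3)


Ratio = (M1/r1^3) / (M2/r2^3) = (60.8/5.31^3) / (24.18/2.62^3) = 0.302

0.302


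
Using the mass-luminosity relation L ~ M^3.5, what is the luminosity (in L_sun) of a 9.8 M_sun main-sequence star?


L/L_sun = (M/M_sun)^3.5 = 9.8^3.5 = 2946.397

2946.397 L_sun


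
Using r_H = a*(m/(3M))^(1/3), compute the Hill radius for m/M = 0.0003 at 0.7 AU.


r_H = a * (m/3M)^(1/3) = 0.7 * (0.0003/3)^(1/3) = 0.0325

0.0325 AU


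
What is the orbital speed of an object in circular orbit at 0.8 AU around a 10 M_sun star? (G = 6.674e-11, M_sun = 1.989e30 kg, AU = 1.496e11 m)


v = sqrt(GM/r) = sqrt(6.674e-11 * 1.989e+31 / 1.197e+11) = 105317.2966

105317.2966 m/s


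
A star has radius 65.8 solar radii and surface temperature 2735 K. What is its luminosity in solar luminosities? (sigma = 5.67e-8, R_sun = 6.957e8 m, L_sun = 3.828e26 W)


R = 65.8 * 6.957e8 m = 4.577706e+10 m. L = 4*pi*R^2*sigma*T^4 = 4*pi*(4.577706e+10)^2 * 5.67e-8 * 2735^4 = 8.354453373e+28 W. L/L_sun = 8.354453373e+28 / 3.828e26 = 218.2459

218.2459 L_sun


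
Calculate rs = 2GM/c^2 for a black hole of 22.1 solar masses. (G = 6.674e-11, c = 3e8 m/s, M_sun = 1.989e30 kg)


M = 22.1 * 1.989e30 kg = 4.39569e+31 kg. rs = 2GM/c^2 = 2 * 6.674e-11 * 4.39569e+31 / (3e8)^2 = 65192.9668

65192.9668 m


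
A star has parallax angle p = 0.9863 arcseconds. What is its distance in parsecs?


d = 1/p = 1/0.9863 = 1.0139

1.0139 pc


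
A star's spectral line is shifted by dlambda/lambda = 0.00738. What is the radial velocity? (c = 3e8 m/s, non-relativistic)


v = (dlambda/lambda) * c = 0.00738 * 3e8 = 2.214e+06

2.214e+06 m/s


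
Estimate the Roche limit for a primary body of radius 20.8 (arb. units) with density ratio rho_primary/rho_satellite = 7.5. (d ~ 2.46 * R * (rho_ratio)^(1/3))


d_Roche = 2.46 * 20.8 * 7.5^(1/3) = 100.158

100.158


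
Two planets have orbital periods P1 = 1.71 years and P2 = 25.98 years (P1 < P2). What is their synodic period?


1/P_syn = |1/P1 - 1/P2| = |1/1.71 - 1/25.98| => P_syn = 1.8305

1.8305 years


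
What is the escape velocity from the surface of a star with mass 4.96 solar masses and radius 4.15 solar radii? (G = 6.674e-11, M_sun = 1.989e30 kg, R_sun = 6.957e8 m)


M = 4.96 * 1.989e30 kg = 9.86544e+30 kg; R = 4.15 * 6.957e8 m = 2.887155e+09 m. v_esc = sqrt(2GM/R) = sqrt(2 * 6.674e-11 * 9.86544e+30 / 2.887155e+09) = 675353.6926

675353.6926 m/s


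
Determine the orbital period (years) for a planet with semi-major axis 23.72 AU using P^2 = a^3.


P = a^(3/2) = 23.72^1.5 = 115.5239

115.5239 years


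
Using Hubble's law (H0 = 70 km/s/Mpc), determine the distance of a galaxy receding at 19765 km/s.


d = v / H0 = 19765 / 70 = 282.3571

282.3571 Mpc


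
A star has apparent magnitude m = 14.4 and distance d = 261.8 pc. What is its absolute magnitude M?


M = m - 5*log10(d) + 5 = 14.4 - 5*log10(261.8) + 5 = 7.3102

7.3102


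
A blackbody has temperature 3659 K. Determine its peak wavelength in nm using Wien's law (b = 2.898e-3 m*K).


lam_max = b / T = 2.898e-3 / 3659 = 7.920e-07 m = 792.0197 nm

792.0197 nm


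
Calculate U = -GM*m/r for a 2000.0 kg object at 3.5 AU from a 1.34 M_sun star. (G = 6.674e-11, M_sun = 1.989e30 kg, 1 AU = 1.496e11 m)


M = 1.34 * 1.989e30 kg = 2.66526e+30 kg; r = 3.5 AU * 1.496e11 m/AU = 5.236e+11 m. U = -GM*m/r = -(6.674e-11 * 2.66526e+30 * 2000.0) / 5.236e+11 = -6.794e+11

-6.794e+11 J


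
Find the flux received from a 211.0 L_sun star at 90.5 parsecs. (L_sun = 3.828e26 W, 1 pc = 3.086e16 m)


F = L / (4*pi*d^2) = 8.077e+28 / (4*pi*(2.793e+18)^2) = 8.241e-10

8.241e-10 W/m^2


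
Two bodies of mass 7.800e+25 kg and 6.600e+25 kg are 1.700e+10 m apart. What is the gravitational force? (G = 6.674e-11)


F = G*m1*m2/r^2 = 6.674e-11 * 7.800e+25 * 6.600e+25 / (1.700e+10)^2 = 6.674e-11 * 5.148e+51 / 2.890e+20 = 1.189e+21

1.189e+21 N


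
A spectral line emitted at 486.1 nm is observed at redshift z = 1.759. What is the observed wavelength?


lam_obs = lam_emit * (1 + z) = 486.1 * (1 + 1.759) = 1341.1499

1341.1499 nm


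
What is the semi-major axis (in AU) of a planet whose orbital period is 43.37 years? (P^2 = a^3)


a = P^(2/3) = 43.37^(2/3) = 12.3441

12.3441 AU


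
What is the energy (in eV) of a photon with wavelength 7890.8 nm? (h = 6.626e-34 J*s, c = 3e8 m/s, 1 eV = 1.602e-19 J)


E = hc/lambda = 6.626e-34 * 3e8 / 7.891e-06 = 2.519e-20 J = 0.1572 eV

0.1572 eV


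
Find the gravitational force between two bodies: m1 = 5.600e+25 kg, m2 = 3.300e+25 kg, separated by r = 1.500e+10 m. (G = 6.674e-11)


F = G*m1*m2/r^2 = 6.674e-11 * 5.600e+25 * 3.300e+25 / (1.500e+10)^2 = 6.674e-11 * 1.848e+51 / 2.250e+20 = 5.482e+20

5.482e+20 N


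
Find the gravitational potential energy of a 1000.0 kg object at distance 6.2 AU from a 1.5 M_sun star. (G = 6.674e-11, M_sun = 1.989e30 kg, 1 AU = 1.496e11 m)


M = 1.5 * 1.989e30 kg = 2.9835e+30 kg; r = 6.2 AU * 1.496e11 m/AU = 9.2752e+11 m. U = -GM*m/r = -(6.674e-11 * 2.9835e+30 * 1000.0) / 9.2752e+11 = -2.147e+11

-2.147e+11 J


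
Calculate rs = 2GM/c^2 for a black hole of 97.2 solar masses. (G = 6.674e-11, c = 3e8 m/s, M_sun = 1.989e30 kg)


M = 97.2 * 1.989e30 kg = 1.933308e+32 kg. rs = 2GM/c^2 = 2 * 6.674e-11 * 1.933308e+32 / (3e8)^2 = 286731.0576

286731.0576 m


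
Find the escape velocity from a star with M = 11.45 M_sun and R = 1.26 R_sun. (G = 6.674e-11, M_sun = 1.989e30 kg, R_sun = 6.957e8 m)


M = 11.45 * 1.989e30 kg = 2.277405e+31 kg; R = 1.26 * 6.957e8 m = 8.76582e+08 m. v_esc = sqrt(2GM/R) = sqrt(2 * 6.674e-11 * 2.277405e+31 / 8.76582e+08) = 1.862e+06

1.862e+06 m/s


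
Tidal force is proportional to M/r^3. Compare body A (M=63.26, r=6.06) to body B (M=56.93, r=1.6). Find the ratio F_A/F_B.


Ratio = (M1/r1^3) / (M2/r2^3) = (63.26/6.06^3) / (56.93/1.6^3) = 0.0205

0.0205


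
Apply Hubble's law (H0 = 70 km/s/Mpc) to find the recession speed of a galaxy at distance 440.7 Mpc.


v = H0 * d = 70 * 440.7 = 30849.0

30849.0 km/s


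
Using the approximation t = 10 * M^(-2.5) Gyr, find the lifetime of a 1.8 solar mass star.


t = 10 * M^(-2.5) = 10 * 1.8^(-2.5) = 2.3005

2.3005 Gyr


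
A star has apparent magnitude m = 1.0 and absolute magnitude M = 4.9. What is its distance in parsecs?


d = 10^((m - M + 5)/5) = 10^((1.0 - 4.9 + 5)/5) = 1.6596

1.6596 pc


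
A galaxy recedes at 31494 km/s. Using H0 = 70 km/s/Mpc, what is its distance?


d = v / H0 = 31494 / 70 = 449.9143

449.9143 Mpc


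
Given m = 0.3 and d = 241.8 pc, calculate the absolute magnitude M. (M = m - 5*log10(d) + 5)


M = m - 5*log10(d) + 5 = 0.3 - 5*log10(241.8) + 5 = -6.6173

-6.6173


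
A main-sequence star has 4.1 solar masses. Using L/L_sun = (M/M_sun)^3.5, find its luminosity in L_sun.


L/L_sun = (M/M_sun)^3.5 = 4.1^3.5 = 139.5544

139.5544 L_sun


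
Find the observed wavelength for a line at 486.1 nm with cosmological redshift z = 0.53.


lam_obs = lam_emit * (1 + z) = 486.1 * (1 + 0.53) = 743.733

743.733 nm


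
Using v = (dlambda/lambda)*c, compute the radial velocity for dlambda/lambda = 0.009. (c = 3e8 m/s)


v = (dlambda/lambda) * c = 0.009 * 3e8 = 2.700e+06

2.700e+06 m/s


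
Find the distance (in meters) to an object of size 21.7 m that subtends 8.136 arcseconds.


D = size / theta_rad, theta_rad = 8.136 * pi/(180*3600) = 3.944e-05, D = 550140.8918

550140.8918 m


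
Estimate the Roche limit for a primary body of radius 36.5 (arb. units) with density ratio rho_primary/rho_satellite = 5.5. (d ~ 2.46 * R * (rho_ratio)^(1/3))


d_Roche = 2.46 * 36.5 * 5.5^(1/3) = 158.495

158.495


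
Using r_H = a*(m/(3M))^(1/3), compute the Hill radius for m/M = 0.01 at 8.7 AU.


r_H = a * (m/3M)^(1/3) = 8.7 * (0.01/3)^(1/3) = 1.2996

1.2996 AU


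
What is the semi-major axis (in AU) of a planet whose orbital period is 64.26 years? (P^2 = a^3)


a = P^(2/3) = 64.26^(2/3) = 16.0433

16.0433 AU


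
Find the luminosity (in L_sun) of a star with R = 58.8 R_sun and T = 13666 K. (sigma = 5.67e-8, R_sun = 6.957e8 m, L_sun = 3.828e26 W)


R = 58.8 * 6.957e8 m = 4.090716e+10 m. L = 4*pi*R^2*sigma*T^4 = 4*pi*(4.090716e+10)^2 * 5.67e-8 * 13666^4 = 4.158696696e+31 W. L/L_sun = 4.158696696e+31 / 3.828e26 = 108638.8896

108638.8896 L_sun


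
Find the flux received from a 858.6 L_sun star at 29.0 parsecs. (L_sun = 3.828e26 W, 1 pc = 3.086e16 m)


F = L / (4*pi*d^2) = 3.287e+29 / (4*pi*(8.949e+17)^2) = 3.266e-08

3.266e-08 W/m^2


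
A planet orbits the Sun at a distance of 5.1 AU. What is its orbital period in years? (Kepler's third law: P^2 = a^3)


P = a^(3/2) = 5.1^1.5 = 11.5174

11.5174 years


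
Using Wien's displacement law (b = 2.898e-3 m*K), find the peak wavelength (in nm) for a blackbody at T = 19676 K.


lam_max = b / T = 2.898e-3 / 19676 = 1.473e-07 m = 147.286 nm

147.286 nm


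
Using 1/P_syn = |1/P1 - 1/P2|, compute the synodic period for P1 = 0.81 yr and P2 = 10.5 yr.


1/P_syn = |1/P1 - 1/P2| = |1/0.81 - 1/10.5| => P_syn = 0.8777

0.8777 years


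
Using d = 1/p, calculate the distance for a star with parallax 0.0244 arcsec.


d = 1/p = 1/0.0244 = 40.9836

40.9836 pc


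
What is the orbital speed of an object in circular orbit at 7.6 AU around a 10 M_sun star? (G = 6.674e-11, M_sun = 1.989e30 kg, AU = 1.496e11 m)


v = sqrt(GM/r) = sqrt(6.674e-11 * 1.989e+31 / 1.137e+12) = 34169.443

34169.443 m/s


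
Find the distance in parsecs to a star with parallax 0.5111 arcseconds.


d = 1/p = 1/0.5111 = 1.9566

1.9566 pc


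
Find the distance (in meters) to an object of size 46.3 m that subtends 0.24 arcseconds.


D = size / theta_rad, theta_rad = 0.24 * pi/(180*3600) = 1.164e-06, D = 3.979e+07

3.979e+07 m


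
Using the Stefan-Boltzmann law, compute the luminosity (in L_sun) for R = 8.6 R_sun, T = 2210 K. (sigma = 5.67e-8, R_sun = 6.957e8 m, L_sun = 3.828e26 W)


R = 8.6 * 6.957e8 m = 5.98302e+09 m. L = 4*pi*R^2*sigma*T^4 = 4*pi*(5.98302e+09)^2 * 5.67e-8 * 2210^4 = 6.084192226e+26 W. L/L_sun = 6.084192226e+26 / 3.828e26 = 1.5894

1.5894 L_sun


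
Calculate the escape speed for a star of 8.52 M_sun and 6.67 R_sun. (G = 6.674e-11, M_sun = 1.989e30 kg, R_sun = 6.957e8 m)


M = 8.52 * 1.989e30 kg = 1.694628e+31 kg; R = 6.67 * 6.957e8 m = 4.640319e+09 m. v_esc = sqrt(2GM/R) = sqrt(2 * 6.674e-11 * 1.694628e+31 / 4.640319e+09) = 698186.3749

698186.3749 m/s


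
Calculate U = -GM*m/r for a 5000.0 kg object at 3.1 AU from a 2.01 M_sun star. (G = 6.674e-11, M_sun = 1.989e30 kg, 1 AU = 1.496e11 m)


M = 2.01 * 1.989e30 kg = 3.99789e+30 kg; r = 3.1 AU * 1.496e11 m/AU = 4.6376e+11 m. U = -GM*m/r = -(6.674e-11 * 3.99789e+30 * 5000.0) / 4.6376e+11 = -2.877e+12

-2.877e+12 J


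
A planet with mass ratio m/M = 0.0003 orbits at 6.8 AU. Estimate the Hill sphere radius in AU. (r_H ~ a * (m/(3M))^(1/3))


r_H = a * (m/3M)^(1/3) = 6.8 * (0.0003/3)^(1/3) = 0.3156

0.3156 AU


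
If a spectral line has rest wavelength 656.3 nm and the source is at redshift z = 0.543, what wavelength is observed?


lam_obs = lam_emit * (1 + z) = 656.3 * (1 + 0.543) = 1012.6709

1012.6709 nm


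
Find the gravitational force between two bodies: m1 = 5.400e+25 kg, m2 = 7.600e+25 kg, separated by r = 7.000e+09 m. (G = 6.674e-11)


F = G*m1*m2/r^2 = 6.674e-11 * 5.400e+25 * 7.600e+25 / (7.000e+09)^2 = 6.674e-11 * 4.104e+51 / 4.900e+19 = 5.590e+21

5.590e+21 N


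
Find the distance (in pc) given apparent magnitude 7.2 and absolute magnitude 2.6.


d = 10^((m - M + 5)/5) = 10^((7.2 - 2.6 + 5)/5) = 83.1764

83.1764 pc


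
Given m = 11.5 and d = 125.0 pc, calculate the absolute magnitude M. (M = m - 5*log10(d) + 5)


M = m - 5*log10(d) + 5 = 11.5 - 5*log10(125.0) + 5 = 6.0154

6.0154


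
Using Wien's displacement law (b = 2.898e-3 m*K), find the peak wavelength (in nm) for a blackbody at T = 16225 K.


lam_max = b / T = 2.898e-3 / 16225 = 1.786e-07 m = 178.6133 nm

178.6133 nm


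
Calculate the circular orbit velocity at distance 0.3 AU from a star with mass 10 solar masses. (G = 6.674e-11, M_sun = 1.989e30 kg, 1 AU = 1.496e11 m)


v = sqrt(GM/r) = sqrt(6.674e-11 * 1.989e+31 / 4.488e+10) = 171982.4251

171982.4251 m/s


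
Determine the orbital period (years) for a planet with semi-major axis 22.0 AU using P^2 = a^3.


P = a^(3/2) = 22.0^1.5 = 103.1891

103.1891 years


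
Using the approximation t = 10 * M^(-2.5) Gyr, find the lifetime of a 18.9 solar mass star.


t = 10 * M^(-2.5) = 10 * 18.9^(-2.5) = 0.0064

0.0064 Gyr


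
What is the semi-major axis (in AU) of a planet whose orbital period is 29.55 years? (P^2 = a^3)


a = P^(2/3) = 29.55^(2/3) = 9.5581

9.5581 AU


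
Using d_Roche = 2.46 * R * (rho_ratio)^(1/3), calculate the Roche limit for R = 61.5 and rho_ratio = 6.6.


d_Roche = 2.46 * 61.5 * 6.6^(1/3) = 283.7864

283.7864


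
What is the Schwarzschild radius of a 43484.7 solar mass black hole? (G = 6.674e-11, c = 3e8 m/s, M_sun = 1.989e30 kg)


M = 43484.7 * 1.989e30 kg = 8.64910683e+34 kg. rs = 2GM/c^2 = 2 * 6.674e-11 * 8.64910683e+34 / (3e8)^2 = 1.283e+08

1.283e+08 m
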